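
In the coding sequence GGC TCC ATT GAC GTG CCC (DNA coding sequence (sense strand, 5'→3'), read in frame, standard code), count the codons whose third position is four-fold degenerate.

4

Codon 1 GGC (Gly): third position 4-fold.
Codon 2 TCC (Ser): third position 4-fold.
Codon 3 ATT (Ile): third position 3-fold.
Codon 4 GAC (Asp): third position 2-fold.
Codon 5 GTG (Val): third position 4-fold.
Codon 6 CCC (Pro): third position 4-fold.
Four-fold degenerate third positions: 4.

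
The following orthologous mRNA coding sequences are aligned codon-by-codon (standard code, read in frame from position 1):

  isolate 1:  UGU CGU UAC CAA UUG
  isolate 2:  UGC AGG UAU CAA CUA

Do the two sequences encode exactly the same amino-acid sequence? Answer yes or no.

yes

Codon 1: UGU Cys / UGC Cys — synonymous.
Codon 2: CGU Arg / AGG Arg — synonymous.
Codon 3: UAC Tyr / UAU Tyr — synonymous.
Codon 4: CAA Gln / CAA Gln — identical.
Codon 5: UUG Leu / CUA Leu — synonymous.
Nonsynonymous differences: 0 → same protein.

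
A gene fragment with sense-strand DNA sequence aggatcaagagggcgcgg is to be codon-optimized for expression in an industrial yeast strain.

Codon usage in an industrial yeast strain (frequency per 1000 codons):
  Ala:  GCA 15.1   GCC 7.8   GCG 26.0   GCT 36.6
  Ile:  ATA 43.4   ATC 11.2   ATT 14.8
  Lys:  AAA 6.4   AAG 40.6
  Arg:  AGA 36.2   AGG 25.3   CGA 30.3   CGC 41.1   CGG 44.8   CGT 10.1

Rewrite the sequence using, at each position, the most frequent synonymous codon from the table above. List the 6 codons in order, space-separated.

Codon 1 (Arg): best is CGG at 44.8.
Codon 2 (Ile): best is ATA at 43.4.
Codon 3 (Lys): best is AAG at 40.6.
Codon 4 (Arg): best is CGG at 44.8.
Codon 5 (Ala): best is GCT at 36.6.
Codon 6 (Arg): best is CGG at 44.8.

CGG ATA AAG CGG GCT CGG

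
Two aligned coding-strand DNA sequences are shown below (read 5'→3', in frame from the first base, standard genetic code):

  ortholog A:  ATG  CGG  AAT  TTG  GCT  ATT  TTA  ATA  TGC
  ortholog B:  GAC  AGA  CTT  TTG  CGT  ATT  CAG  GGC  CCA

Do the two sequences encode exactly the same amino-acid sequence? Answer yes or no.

no

Codon 1: ATG Met / GAC Asp — nonsynonymous.
Codon 2: CGG Arg / AGA Arg — synonymous.
Codon 3: AAT Asn / CTT Leu — nonsynonymous.
Codon 4: TTG Leu / TTG Leu — identical.
Codon 5: GCT Ala / CGT Arg — nonsynonymous.
Codon 6: ATT Ile / ATT Ile — identical.
Codon 7: TTA Leu / CAG Gln — nonsynonymous.
Codon 8: ATA Ile / GGC Gly — nonsynonymous.
Codon 9: TGC Cys / CCA Pro — nonsynonymous.
Nonsynonymous differences: 6 → different protein.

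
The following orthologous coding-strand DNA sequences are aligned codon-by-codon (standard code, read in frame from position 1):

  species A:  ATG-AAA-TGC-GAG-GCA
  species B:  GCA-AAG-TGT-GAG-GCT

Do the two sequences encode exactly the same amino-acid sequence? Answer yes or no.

no

Codon 1: ATG Met / GCA Ala — nonsynonymous.
Codon 2: AAA Lys / AAG Lys — synonymous.
Codon 3: TGC Cys / TGT Cys — synonymous.
Codon 4: GAG Glu / GAG Glu — identical.
Codon 5: GCA Ala / GCT Ala — synonymous.
Nonsynonymous differences: 1 → different protein.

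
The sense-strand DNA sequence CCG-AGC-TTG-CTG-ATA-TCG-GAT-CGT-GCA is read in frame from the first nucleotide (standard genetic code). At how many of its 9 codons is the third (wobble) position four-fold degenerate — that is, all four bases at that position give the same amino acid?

Codon 1 CCG (Pro): third position 4-fold.
Codon 2 AGC (Ser): third position 2-fold.
Codon 3 TTG (Leu): third position 2-fold.
Codon 4 CTG (Leu): third position 4-fold.
Codon 5 ATA (Ile): third position 3-fold.
Codon 6 TCG (Ser): third position 4-fold.
Codon 7 GAT (Asp): third position 2-fold.
Codon 8 CGT (Arg): third position 4-fold.
Codon 9 GCA (Ala): third position 4-fold.
Four-fold degenerate third positions: 5.

5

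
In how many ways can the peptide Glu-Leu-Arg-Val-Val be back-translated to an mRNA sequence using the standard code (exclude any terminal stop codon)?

1152

Glu: 2 codons.
Leu: 6 codons.
Arg: 6 codons.
Val: 4 codons.
Val: 4 codons.
2 × 6 × 6 × 4 × 4 = 1152.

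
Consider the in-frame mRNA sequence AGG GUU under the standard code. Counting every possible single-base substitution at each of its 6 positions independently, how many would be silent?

5

Codon 1 (AGG, Arg): 2 synonymous substitutions.
Codon 2 (GUU, Val): 3 synonymous substitutions.
Total: 2 + 3 = 5.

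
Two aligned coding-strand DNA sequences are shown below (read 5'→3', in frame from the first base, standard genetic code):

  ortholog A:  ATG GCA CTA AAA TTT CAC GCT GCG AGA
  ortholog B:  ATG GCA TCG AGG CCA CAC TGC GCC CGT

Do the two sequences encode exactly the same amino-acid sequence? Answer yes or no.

no

Codon 1: ATG Met / ATG Met — identical.
Codon 2: GCA Ala / GCA Ala — identical.
Codon 3: CTA Leu / TCG Ser — nonsynonymous.
Codon 4: AAA Lys / AGG Arg — nonsynonymous.
Codon 5: TTT Phe / CCA Pro — nonsynonymous.
Codon 6: CAC His / CAC His — identical.
Codon 7: GCT Ala / TGC Cys — nonsynonymous.
Codon 8: GCG Ala / GCC Ala — synonymous.
Codon 9: AGA Arg / CGT Arg — synonymous.
Nonsynonymous differences: 4 → different protein.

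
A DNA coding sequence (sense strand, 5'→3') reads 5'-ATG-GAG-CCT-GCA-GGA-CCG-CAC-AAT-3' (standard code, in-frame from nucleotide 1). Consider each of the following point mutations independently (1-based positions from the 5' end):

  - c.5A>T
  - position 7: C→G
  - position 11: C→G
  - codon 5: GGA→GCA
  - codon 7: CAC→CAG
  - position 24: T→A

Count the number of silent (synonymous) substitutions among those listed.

0

Codon 2: GAG (Glu) → GTG (Val) — missense.
Codon 3: CCT (Pro) → GCT (Ala) — missense.
Codon 4: GCA (Ala) → GGA (Gly) — missense.
Codon 5: GGA (Gly) → GCA (Ala) — missense.
Codon 7: CAC (His) → CAG (Gln) — missense.
Codon 8: AAT (Asn) → AAA (Lys) — missense.
Synonymous: 0 of 6.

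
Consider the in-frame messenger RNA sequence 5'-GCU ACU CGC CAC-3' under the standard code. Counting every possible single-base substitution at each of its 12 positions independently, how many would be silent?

10

Codon 1 (GCU, Ala): 3 synonymous substitutions.
Codon 2 (ACU, Thr): 3 synonymous substitutions.
Codon 3 (CGC, Arg): 3 synonymous substitutions.
Codon 4 (CAC, His): 1 synonymous substitution.
Total: 3 + 3 + 3 + 1 = 10.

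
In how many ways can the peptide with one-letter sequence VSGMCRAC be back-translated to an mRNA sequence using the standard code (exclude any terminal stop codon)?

Val: 4 codons.
Ser: 6 codons.
Gly: 4 codons.
Met: 1 codon.
Cys: 2 codons.
Arg: 6 codons.
Ala: 4 codons.
Cys: 2 codons.
4 × 6 × 4 × 1 × 2 × 6 × 4 × 2 = 9216.

9216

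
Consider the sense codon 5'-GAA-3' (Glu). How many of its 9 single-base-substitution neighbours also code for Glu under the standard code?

Position 1: none → 0 synonymous.
Position 2: none → 0 synonymous.
Position 3: GAG → 1 synonymous.
Total: 0 + 0 + 1 = 1.

1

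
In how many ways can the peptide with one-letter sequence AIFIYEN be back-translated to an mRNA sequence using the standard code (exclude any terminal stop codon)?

576

Ala: 4 codons.
Ile: 3 codons.
Phe: 2 codons.
Ile: 3 codons.
Tyr: 2 codons.
Glu: 2 codons.
Asn: 2 codons.
4 × 3 × 2 × 3 × 2 × 2 × 2 = 576.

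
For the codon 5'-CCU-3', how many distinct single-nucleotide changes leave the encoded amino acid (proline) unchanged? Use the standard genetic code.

3

Position 1: none → 0 synonymous.
Position 2: none → 0 synonymous.
Position 3: CCC, CCA, CCG → 3 synonymous.
Total: 0 + 0 + 3 = 3.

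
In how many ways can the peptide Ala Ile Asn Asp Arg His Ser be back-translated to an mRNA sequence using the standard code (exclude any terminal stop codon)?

Ala: 4 codons.
Ile: 3 codons.
Asn: 2 codons.
Asp: 2 codons.
Arg: 6 codons.
His: 2 codons.
Ser: 6 codons.
4 × 3 × 2 × 2 × 6 × 2 × 6 = 3456.

3456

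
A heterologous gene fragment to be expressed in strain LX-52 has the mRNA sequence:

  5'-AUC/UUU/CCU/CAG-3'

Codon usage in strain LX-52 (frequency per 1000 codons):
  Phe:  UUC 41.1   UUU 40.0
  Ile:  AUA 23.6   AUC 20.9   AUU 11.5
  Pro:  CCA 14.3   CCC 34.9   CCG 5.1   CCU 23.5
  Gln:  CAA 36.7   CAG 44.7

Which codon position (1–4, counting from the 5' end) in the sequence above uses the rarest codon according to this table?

Codon 1 AUC (Ile): 20.9 per 1000.
Codon 2 UUU (Phe): 40.0 per 1000.
Codon 3 CCU (Pro): 23.5 per 1000.
Codon 4 CAG (Gln): 44.7 per 1000.
Lowest frequency is 20.9 at codon 1.

1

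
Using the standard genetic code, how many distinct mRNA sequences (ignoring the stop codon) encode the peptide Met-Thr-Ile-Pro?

48

Met: 1 codon.
Thr: 4 codons.
Ile: 3 codons.
Pro: 4 codons.
1 × 4 × 3 × 4 = 48.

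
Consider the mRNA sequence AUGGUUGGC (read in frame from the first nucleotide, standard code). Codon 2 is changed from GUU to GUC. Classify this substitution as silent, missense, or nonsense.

Position 6 falls in codon 2: GUU → Val.
After the substitution the codon is GUC → Val.
Both encode Val, so the change is synonymous.

silent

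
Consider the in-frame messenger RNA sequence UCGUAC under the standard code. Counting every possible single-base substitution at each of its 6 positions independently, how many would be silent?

Codon 1 (UCG, Ser): 3 synonymous substitutions.
Codon 2 (UAC, Tyr): 1 synonymous substitution.
Total: 3 + 1 = 4.

4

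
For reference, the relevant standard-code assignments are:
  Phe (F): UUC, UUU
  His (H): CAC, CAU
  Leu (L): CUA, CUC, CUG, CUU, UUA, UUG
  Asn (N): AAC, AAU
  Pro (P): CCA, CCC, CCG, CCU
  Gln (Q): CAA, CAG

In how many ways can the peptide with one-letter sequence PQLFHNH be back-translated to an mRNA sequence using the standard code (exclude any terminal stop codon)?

768

Pro: 4 codons.
Gln: 2 codons.
Leu: 6 codons.
Phe: 2 codons.
His: 2 codons.
Asn: 2 codons.
His: 2 codons.
4 × 2 × 6 × 2 × 2 × 2 × 2 = 768.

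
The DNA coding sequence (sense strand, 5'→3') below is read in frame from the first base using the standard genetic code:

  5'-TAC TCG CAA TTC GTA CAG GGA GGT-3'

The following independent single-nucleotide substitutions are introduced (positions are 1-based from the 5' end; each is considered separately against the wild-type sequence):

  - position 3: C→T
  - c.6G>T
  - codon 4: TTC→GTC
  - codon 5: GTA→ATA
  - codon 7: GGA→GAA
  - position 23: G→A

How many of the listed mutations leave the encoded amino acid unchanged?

2

Codon 1: TAC (Tyr) → TAT (Tyr) — synonymous.
Codon 2: TCG (Ser) → TCT (Ser) — synonymous.
Codon 4: TTC (Phe) → GTC (Val) — missense.
Codon 5: GTA (Val) → ATA (Ile) — missense.
Codon 7: GGA (Gly) → GAA (Glu) — missense.
Codon 8: GGT (Gly) → GAT (Asp) — missense.
Synonymous: 2 of 6.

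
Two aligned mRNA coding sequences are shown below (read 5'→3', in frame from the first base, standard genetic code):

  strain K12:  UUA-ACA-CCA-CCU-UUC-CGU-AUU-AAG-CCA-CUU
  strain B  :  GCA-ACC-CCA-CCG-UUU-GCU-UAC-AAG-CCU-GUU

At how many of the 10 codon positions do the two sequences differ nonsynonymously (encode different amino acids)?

Codon 1: UUA Leu / GCA Ala — nonsynonymous.
Codon 2: ACA Thr / ACC Thr — synonymous.
Codon 3: CCA Pro / CCA Pro — identical.
Codon 4: CCU Pro / CCG Pro — synonymous.
Codon 5: UUC Phe / UUU Phe — synonymous.
Codon 6: CGU Arg / GCU Ala — nonsynonymous.
Codon 7: AUU Ile / UAC Tyr — nonsynonymous.
Codon 8: AAG Lys / AAG Lys — identical.
Codon 9: CCA Pro / CCU Pro — synonymous.
Codon 10: CUU Leu / GUU Val — nonsynonymous.
Nonsynonymous differences: 4.

4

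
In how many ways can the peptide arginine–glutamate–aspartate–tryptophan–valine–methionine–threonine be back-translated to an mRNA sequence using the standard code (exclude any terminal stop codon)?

Arg: 6 codons.
Glu: 2 codons.
Asp: 2 codons.
Trp: 1 codon.
Val: 4 codons.
Met: 1 codon.
Thr: 4 codons.
6 × 2 × 2 × 1 × 4 × 1 × 4 = 384.

384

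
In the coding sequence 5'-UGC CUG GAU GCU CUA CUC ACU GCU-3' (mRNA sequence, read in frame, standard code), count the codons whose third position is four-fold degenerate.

6

Codon 1 UGC (Cys): third position 2-fold.
Codon 2 CUG (Leu): third position 4-fold.
Codon 3 GAU (Asp): third position 2-fold.
Codon 4 GCU (Ala): third position 4-fold.
Codon 5 CUA (Leu): third position 4-fold.
Codon 6 CUC (Leu): third position 4-fold.
Codon 7 ACU (Thr): third position 4-fold.
Codon 8 GCU (Ala): third position 4-fold.
Four-fold degenerate third positions: 6.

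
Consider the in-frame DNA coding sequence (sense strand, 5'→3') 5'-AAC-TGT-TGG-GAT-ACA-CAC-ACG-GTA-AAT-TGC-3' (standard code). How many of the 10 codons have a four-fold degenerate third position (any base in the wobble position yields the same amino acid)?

Codon 1 AAC (Asn): third position 2-fold.
Codon 2 TGT (Cys): third position 2-fold.
Codon 3 TGG (Trp): third position 1-fold.
Codon 4 GAT (Asp): third position 2-fold.
Codon 5 ACA (Thr): third position 4-fold.
Codon 6 CAC (His): third position 2-fold.
Codon 7 ACG (Thr): third position 4-fold.
Codon 8 GTA (Val): third position 4-fold.
Codon 9 AAT (Asn): third position 2-fold.
Codon 10 TGC (Cys): third position 2-fold.
Four-fold degenerate third positions: 3.

3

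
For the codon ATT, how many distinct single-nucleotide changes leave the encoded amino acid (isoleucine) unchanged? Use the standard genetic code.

Position 1: none → 0 synonymous.
Position 2: none → 0 synonymous.
Position 3: ATC, ATA → 2 synonymous.
Total: 0 + 0 + 2 = 2.

2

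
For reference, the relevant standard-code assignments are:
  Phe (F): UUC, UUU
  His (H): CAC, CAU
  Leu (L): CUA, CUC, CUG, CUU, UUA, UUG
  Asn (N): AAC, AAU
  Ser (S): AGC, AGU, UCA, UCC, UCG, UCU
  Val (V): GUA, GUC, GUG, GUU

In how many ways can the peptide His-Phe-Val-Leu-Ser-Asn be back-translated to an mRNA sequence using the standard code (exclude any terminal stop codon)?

His: 2 codons.
Phe: 2 codons.
Val: 4 codons.
Leu: 6 codons.
Ser: 6 codons.
Asn: 2 codons.
2 × 2 × 4 × 6 × 6 × 2 = 1152.

1152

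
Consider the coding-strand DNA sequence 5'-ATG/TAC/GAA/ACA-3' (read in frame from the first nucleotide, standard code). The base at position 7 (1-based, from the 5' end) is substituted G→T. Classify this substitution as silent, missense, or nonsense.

nonsense

Position 7 falls in codon 3: GAA → Glu.
After the substitution the codon is TAA → Stop.
The new codon is a stop codon, so this is a nonsense mutation.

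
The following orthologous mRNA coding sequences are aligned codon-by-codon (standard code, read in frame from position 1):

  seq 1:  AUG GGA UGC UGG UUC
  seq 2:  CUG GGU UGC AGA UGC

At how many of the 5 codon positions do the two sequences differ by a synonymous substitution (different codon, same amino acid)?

Codon 1: AUG Met / CUG Leu — nonsynonymous.
Codon 2: GGA Gly / GGU Gly — synonymous.
Codon 3: UGC Cys / UGC Cys — identical.
Codon 4: UGG Trp / AGA Arg — nonsynonymous.
Codon 5: UUC Phe / UGC Cys — nonsynonymous.
Synonymous differences: 1.

1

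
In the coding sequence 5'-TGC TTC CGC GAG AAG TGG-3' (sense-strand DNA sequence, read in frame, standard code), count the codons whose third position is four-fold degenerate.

1

Codon 1 TGC (Cys): third position 2-fold.
Codon 2 TTC (Phe): third position 2-fold.
Codon 3 CGC (Arg): third position 4-fold.
Codon 4 GAG (Glu): third position 2-fold.
Codon 5 AAG (Lys): third position 2-fold.
Codon 6 TGG (Trp): third position 1-fold.
Four-fold degenerate third positions: 1.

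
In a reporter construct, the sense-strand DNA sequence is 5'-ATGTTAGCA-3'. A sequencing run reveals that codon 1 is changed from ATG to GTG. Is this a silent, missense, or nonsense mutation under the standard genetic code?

missense

Position 1 falls in codon 1: ATG → Met.
After the substitution the codon is GTG → Val.
Met ≠ Val, so this is a missense mutation.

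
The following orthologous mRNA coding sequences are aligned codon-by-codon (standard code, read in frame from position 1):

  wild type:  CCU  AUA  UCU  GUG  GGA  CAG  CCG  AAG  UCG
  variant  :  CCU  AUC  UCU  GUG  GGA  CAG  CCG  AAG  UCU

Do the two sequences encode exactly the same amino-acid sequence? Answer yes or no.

yes

Codon 1: CCU Pro / CCU Pro — identical.
Codon 2: AUA Ile / AUC Ile — synonymous.
Codon 3: UCU Ser / UCU Ser — identical.
Codon 4: GUG Val / GUG Val — identical.
Codon 5: GGA Gly / GGA Gly — identical.
Codon 6: CAG Gln / CAG Gln — identical.
Codon 7: CCG Pro / CCG Pro — identical.
Codon 8: AAG Lys / AAG Lys — identical.
Codon 9: UCG Ser / UCU Ser — synonymous.
Nonsynonymous differences: 0 → same protein.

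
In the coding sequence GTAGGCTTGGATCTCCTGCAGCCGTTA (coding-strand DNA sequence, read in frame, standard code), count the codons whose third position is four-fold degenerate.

5

Codon 1 GTA (Val): third position 4-fold.
Codon 2 GGC (Gly): third position 4-fold.
Codon 3 TTG (Leu): third position 2-fold.
Codon 4 GAT (Asp): third position 2-fold.
Codon 5 CTC (Leu): third position 4-fold.
Codon 6 CTG (Leu): third position 4-fold.
Codon 7 CAG (Gln): third position 2-fold.
Codon 8 CCG (Pro): third position 4-fold.
Codon 9 TTA (Leu): third position 2-fold.
Four-fold degenerate third positions: 5.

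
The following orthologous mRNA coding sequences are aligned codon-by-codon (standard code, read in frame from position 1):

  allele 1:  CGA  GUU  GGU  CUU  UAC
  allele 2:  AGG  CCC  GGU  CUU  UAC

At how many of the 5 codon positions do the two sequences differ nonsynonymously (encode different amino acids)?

1

Codon 1: CGA Arg / AGG Arg — synonymous.
Codon 2: GUU Val / CCC Pro — nonsynonymous.
Codon 3: GGU Gly / GGU Gly — identical.
Codon 4: CUU Leu / CUU Leu — identical.
Codon 5: UAC Tyr / UAC Tyr — identical.
Nonsynonymous differences: 1.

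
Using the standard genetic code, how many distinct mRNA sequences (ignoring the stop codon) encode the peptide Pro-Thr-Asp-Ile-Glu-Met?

192

Pro: 4 codons.
Thr: 4 codons.
Asp: 2 codons.
Ile: 3 codons.
Glu: 2 codons.
Met: 1 codon.
4 × 4 × 2 × 3 × 2 × 1 = 192.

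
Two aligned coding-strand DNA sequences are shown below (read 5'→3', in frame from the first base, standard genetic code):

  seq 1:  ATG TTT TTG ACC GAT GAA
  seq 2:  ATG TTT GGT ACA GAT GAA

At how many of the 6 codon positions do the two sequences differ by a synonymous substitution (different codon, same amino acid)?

Codon 1: ATG Met / ATG Met — identical.
Codon 2: TTT Phe / TTT Phe — identical.
Codon 3: TTG Leu / GGT Gly — nonsynonymous.
Codon 4: ACC Thr / ACA Thr — synonymous.
Codon 5: GAT Asp / GAT Asp — identical.
Codon 6: GAA Glu / GAA Glu — identical.
Synonymous differences: 1.

1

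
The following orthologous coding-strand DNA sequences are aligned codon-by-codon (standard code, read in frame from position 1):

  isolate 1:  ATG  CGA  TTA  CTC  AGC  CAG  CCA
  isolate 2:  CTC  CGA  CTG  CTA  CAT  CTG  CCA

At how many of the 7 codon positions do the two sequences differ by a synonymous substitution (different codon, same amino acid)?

Codon 1: ATG Met / CTC Leu — nonsynonymous.
Codon 2: CGA Arg / CGA Arg — identical.
Codon 3: TTA Leu / CTG Leu — synonymous.
Codon 4: CTC Leu / CTA Leu — synonymous.
Codon 5: AGC Ser / CAT His — nonsynonymous.
Codon 6: CAG Gln / CTG Leu — nonsynonymous.
Codon 7: CCA Pro / CCA Pro — identical.
Synonymous differences: 2.

2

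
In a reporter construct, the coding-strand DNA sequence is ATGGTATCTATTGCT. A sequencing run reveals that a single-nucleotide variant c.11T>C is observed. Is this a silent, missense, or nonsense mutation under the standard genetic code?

Position 11 falls in codon 4: ATT → Ile.
After the substitution the codon is ACT → Thr.
Ile ≠ Thr, so this is a missense mutation.

missense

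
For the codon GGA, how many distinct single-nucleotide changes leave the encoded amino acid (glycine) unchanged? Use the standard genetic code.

Position 1: none → 0 synonymous.
Position 2: none → 0 synonymous.
Position 3: GGU, GGC, GGG → 3 synonymous.
Total: 0 + 0 + 3 = 3.

3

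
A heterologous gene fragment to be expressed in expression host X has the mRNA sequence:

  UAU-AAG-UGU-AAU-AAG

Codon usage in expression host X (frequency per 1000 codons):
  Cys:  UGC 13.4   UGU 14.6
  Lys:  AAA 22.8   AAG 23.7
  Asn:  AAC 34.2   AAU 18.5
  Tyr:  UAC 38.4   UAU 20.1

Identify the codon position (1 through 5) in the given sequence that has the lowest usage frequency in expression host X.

Codon 1 UAU (Tyr): 20.1 per 1000.
Codon 2 AAG (Lys): 23.7 per 1000.
Codon 3 UGU (Cys): 14.6 per 1000.
Codon 4 AAU (Asn): 18.5 per 1000.
Codon 5 AAG (Lys): 23.7 per 1000.
Lowest frequency is 14.6 at codon 3.

3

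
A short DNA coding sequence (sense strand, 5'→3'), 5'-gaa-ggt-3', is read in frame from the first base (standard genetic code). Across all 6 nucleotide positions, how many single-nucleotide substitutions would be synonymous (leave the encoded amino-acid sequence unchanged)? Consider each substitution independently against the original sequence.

Codon 1 (GAA, Glu): 1 synonymous substitution.
Codon 2 (GGT, Gly): 3 synonymous substitutions.
Total: 1 + 3 = 4.

4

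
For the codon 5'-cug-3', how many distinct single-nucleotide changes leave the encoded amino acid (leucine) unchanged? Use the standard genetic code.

4

Position 1: UUG → 1 synonymous.
Position 2: none → 0 synonymous.
Position 3: CUU, CUC, CUA → 3 synonymous.
Total: 1 + 0 + 3 = 4.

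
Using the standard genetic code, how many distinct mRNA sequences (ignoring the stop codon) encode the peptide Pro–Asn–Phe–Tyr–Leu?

Pro: 4 codons.
Asn: 2 codons.
Phe: 2 codons.
Tyr: 2 codons.
Leu: 6 codons.
4 × 2 × 2 × 2 × 6 = 192.

192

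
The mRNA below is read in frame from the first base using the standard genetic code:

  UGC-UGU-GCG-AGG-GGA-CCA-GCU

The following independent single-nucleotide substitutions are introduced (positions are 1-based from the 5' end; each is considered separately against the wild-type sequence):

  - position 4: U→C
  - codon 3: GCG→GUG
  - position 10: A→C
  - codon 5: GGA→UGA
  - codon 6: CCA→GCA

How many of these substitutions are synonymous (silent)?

Codon 2: UGU (Cys) → CGU (Arg) — missense.
Codon 3: GCG (Ala) → GUG (Val) — missense.
Codon 4: AGG (Arg) → CGG (Arg) — synonymous.
Codon 5: GGA (Gly) → UGA (Stop) — nonsense.
Codon 6: CCA (Pro) → GCA (Ala) — missense.
Synonymous: 1 of 5.

1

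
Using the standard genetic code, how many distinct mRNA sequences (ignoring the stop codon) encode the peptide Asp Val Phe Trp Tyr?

Asp: 2 codons.
Val: 4 codons.
Phe: 2 codons.
Trp: 1 codon.
Tyr: 2 codons.
2 × 4 × 2 × 1 × 2 = 32.

32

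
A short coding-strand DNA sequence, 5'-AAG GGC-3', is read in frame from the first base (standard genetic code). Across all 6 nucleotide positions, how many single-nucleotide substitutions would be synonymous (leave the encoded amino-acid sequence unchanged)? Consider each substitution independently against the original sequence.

Codon 1 (AAG, Lys): 1 synonymous substitution.
Codon 2 (GGC, Gly): 3 synonymous substitutions.
Total: 1 + 3 = 4.

4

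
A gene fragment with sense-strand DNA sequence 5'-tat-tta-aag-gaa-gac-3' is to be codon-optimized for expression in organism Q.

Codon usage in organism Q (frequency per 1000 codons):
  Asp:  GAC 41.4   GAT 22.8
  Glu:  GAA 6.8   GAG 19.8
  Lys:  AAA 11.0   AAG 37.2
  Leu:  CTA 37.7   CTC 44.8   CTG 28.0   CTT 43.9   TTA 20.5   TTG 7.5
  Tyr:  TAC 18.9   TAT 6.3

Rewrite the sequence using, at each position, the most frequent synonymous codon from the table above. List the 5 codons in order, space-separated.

Codon 1 (Tyr): best is TAC at 18.9.
Codon 2 (Leu): best is CTC at 44.8.
Codon 3 (Lys): best is AAG at 37.2.
Codon 4 (Glu): best is GAG at 19.8.
Codon 5 (Asp): best is GAC at 41.4.

TAC CTC AAG GAG GAC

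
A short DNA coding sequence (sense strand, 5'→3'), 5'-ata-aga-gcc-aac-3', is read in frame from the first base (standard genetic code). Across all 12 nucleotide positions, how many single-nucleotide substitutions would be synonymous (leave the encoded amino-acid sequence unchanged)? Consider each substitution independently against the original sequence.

8

Codon 1 (ATA, Ile): 2 synonymous substitutions.
Codon 2 (AGA, Arg): 2 synonymous substitutions.
Codon 3 (GCC, Ala): 3 synonymous substitutions.
Codon 4 (AAC, Asn): 1 synonymous substitution.
Total: 2 + 2 + 3 + 1 = 8.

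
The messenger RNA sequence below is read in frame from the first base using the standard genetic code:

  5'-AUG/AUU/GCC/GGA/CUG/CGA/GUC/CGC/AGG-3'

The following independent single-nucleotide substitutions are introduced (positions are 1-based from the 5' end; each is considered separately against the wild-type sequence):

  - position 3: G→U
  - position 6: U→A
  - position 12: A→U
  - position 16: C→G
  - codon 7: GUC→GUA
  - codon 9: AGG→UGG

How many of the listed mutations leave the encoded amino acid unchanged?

Codon 1: AUG (Met) → AUU (Ile) — missense.
Codon 2: AUU (Ile) → AUA (Ile) — synonymous.
Codon 4: GGA (Gly) → GGU (Gly) — synonymous.
Codon 6: CGA (Arg) → GGA (Gly) — missense.
Codon 7: GUC (Val) → GUA (Val) — synonymous.
Codon 9: AGG (Arg) → UGG (Trp) — missense.
Synonymous: 3 of 6.

3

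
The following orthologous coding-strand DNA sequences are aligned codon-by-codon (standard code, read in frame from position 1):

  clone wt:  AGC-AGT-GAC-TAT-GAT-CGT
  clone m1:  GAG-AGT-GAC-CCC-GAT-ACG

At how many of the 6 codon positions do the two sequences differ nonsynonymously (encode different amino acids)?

3

Codon 1: AGC Ser / GAG Glu — nonsynonymous.
Codon 2: AGT Ser / AGT Ser — identical.
Codon 3: GAC Asp / GAC Asp — identical.
Codon 4: TAT Tyr / CCC Pro — nonsynonymous.
Codon 5: GAT Asp / GAT Asp — identical.
Codon 6: CGT Arg / ACG Thr — nonsynonymous.
Nonsynonymous differences: 3.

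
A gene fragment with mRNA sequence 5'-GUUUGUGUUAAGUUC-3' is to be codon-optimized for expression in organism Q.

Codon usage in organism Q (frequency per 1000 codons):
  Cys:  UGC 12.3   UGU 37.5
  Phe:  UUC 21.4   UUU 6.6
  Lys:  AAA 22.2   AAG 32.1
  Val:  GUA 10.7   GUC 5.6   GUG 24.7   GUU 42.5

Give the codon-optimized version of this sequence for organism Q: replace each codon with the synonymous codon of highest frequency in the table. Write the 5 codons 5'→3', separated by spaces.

Codon 1 (Val): best is GUU at 42.5.
Codon 2 (Cys): best is UGU at 37.5.
Codon 3 (Val): best is GUU at 42.5.
Codon 4 (Lys): best is AAG at 32.1.
Codon 5 (Phe): best is UUC at 21.4.

GUU UGU GUU AAG UUC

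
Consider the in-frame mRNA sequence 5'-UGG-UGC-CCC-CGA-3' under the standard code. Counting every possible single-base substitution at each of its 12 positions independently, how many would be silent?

Codon 1 (UGG, Trp): 0 synonymous substitutions.
Codon 2 (UGC, Cys): 1 synonymous substitution.
Codon 3 (CCC, Pro): 3 synonymous substitutions.
Codon 4 (CGA, Arg): 4 synonymous substitutions.
Total: 0 + 1 + 3 + 4 = 8.

8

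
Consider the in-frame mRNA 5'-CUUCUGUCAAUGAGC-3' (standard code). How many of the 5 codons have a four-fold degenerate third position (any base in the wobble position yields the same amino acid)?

Codon 1 CUU (Leu): third position 4-fold.
Codon 2 CUG (Leu): third position 4-fold.
Codon 3 UCA (Ser): third position 4-fold.
Codon 4 AUG (Met): third position 1-fold.
Codon 5 AGC (Ser): third position 2-fold.
Four-fold degenerate third positions: 3.

3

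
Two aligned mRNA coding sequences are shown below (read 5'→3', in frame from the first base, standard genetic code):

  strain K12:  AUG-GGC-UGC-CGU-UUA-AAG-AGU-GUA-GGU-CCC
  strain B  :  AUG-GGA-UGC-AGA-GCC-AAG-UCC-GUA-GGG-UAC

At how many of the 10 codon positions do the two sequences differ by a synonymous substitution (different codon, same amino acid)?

Codon 1: AUG Met / AUG Met — identical.
Codon 2: GGC Gly / GGA Gly — synonymous.
Codon 3: UGC Cys / UGC Cys — identical.
Codon 4: CGU Arg / AGA Arg — synonymous.
Codon 5: UUA Leu / GCC Ala — nonsynonymous.
Codon 6: AAG Lys / AAG Lys — identical.
Codon 7: AGU Ser / UCC Ser — synonymous.
Codon 8: GUA Val / GUA Val — identical.
Codon 9: GGU Gly / GGG Gly — synonymous.
Codon 10: CCC Pro / UAC Tyr — nonsynonymous.
Synonymous differences: 4.

4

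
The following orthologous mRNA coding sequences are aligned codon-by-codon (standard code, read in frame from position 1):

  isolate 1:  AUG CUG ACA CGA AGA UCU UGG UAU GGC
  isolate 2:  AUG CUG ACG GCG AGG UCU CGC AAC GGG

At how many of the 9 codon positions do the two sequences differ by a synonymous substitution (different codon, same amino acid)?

3

Codon 1: AUG Met / AUG Met — identical.
Codon 2: CUG Leu / CUG Leu — identical.
Codon 3: ACA Thr / ACG Thr — synonymous.
Codon 4: CGA Arg / GCG Ala — nonsynonymous.
Codon 5: AGA Arg / AGG Arg — synonymous.
Codon 6: UCU Ser / UCU Ser — identical.
Codon 7: UGG Trp / CGC Arg — nonsynonymous.
Codon 8: UAU Tyr / AAC Asn — nonsynonymous.
Codon 9: GGC Gly / GGG Gly — synonymous.
Synonymous differences: 3.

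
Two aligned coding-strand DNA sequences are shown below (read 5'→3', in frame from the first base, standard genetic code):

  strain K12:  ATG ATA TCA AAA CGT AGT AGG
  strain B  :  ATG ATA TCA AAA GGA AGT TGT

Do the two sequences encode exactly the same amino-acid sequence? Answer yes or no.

no

Codon 1: ATG Met / ATG Met — identical.
Codon 2: ATA Ile / ATA Ile — identical.
Codon 3: TCA Ser / TCA Ser — identical.
Codon 4: AAA Lys / AAA Lys — identical.
Codon 5: CGT Arg / GGA Gly — nonsynonymous.
Codon 6: AGT Ser / AGT Ser — identical.
Codon 7: AGG Arg / TGT Cys — nonsynonymous.
Nonsynonymous differences: 2 → different protein.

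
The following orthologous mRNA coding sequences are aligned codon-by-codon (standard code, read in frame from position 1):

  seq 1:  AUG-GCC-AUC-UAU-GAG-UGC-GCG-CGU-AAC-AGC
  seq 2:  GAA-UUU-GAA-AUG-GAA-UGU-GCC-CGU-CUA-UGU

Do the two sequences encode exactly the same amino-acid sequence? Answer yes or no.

no

Codon 1: AUG Met / GAA Glu — nonsynonymous.
Codon 2: GCC Ala / UUU Phe — nonsynonymous.
Codon 3: AUC Ile / GAA Glu — nonsynonymous.
Codon 4: UAU Tyr / AUG Met — nonsynonymous.
Codon 5: GAG Glu / GAA Glu — synonymous.
Codon 6: UGC Cys / UGU Cys — synonymous.
Codon 7: GCG Ala / GCC Ala — synonymous.
Codon 8: CGU Arg / CGU Arg — identical.
Codon 9: AAC Asn / CUA Leu — nonsynonymous.
Codon 10: AGC Ser / UGU Cys — nonsynonymous.
Nonsynonymous differences: 6 → different protein.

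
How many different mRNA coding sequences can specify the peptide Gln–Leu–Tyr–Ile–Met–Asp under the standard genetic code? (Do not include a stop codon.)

144

Gln: 2 codons.
Leu: 6 codons.
Tyr: 2 codons.
Ile: 3 codons.
Met: 1 codon.
Asp: 2 codons.
2 × 6 × 2 × 3 × 1 × 2 = 144.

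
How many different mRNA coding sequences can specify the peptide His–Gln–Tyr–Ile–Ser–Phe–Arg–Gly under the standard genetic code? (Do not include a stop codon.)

His: 2 codons.
Gln: 2 codons.
Tyr: 2 codons.
Ile: 3 codons.
Ser: 6 codons.
Phe: 2 codons.
Arg: 6 codons.
Gly: 4 codons.
2 × 2 × 2 × 3 × 6 × 2 × 6 × 4 = 6912.

6912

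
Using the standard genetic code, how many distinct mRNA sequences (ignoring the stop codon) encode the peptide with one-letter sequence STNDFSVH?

9216

Ser: 6 codons.
Thr: 4 codons.
Asn: 2 codons.
Asp: 2 codons.
Phe: 2 codons.
Ser: 6 codons.
Val: 4 codons.
His: 2 codons.
6 × 4 × 2 × 2 × 2 × 6 × 4 × 2 = 9216.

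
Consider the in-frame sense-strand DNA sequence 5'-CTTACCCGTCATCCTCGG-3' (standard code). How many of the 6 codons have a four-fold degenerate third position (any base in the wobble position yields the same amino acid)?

5

Codon 1 CTT (Leu): third position 4-fold.
Codon 2 ACC (Thr): third position 4-fold.
Codon 3 CGT (Arg): third position 4-fold.
Codon 4 CAT (His): third position 2-fold.
Codon 5 CCT (Pro): third position 4-fold.
Codon 6 CGG (Arg): third position 4-fold.
Four-fold degenerate third positions: 5.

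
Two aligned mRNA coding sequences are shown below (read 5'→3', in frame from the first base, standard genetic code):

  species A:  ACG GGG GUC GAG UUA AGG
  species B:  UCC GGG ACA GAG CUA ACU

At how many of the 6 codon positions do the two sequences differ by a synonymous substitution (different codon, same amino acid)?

1

Codon 1: ACG Thr / UCC Ser — nonsynonymous.
Codon 2: GGG Gly / GGG Gly — identical.
Codon 3: GUC Val / ACA Thr — nonsynonymous.
Codon 4: GAG Glu / GAG Glu — identical.
Codon 5: UUA Leu / CUA Leu — synonymous.
Codon 6: AGG Arg / ACU Thr — nonsynonymous.
Synonymous differences: 1.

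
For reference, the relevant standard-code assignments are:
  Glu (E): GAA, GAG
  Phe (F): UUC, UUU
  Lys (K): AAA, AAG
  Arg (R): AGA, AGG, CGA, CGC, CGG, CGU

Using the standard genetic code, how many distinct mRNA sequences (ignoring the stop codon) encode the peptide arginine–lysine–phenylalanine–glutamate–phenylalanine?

Arg: 6 codons.
Lys: 2 codons.
Phe: 2 codons.
Glu: 2 codons.
Phe: 2 codons.
6 × 2 × 2 × 2 × 2 = 96.

96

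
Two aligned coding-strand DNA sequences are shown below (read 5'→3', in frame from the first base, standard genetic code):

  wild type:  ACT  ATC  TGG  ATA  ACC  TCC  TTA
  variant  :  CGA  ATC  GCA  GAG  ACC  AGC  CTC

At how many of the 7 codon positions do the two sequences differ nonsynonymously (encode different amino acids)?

3

Codon 1: ACT Thr / CGA Arg — nonsynonymous.
Codon 2: ATC Ile / ATC Ile — identical.
Codon 3: TGG Trp / GCA Ala — nonsynonymous.
Codon 4: ATA Ile / GAG Glu — nonsynonymous.
Codon 5: ACC Thr / ACC Thr — identical.
Codon 6: TCC Ser / AGC Ser — synonymous.
Codon 7: TTA Leu / CTC Leu — synonymous.
Nonsynonymous differences: 3.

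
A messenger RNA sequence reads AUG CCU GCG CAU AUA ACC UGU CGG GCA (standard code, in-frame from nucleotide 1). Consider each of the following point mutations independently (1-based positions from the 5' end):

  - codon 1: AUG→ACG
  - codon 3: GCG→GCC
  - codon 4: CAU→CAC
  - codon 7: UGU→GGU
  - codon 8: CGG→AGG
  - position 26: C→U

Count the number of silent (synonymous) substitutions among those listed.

Codon 1: AUG (Met) → ACG (Thr) — missense.
Codon 3: GCG (Ala) → GCC (Ala) — synonymous.
Codon 4: CAU (His) → CAC (His) — synonymous.
Codon 7: UGU (Cys) → GGU (Gly) — missense.
Codon 8: CGG (Arg) → AGG (Arg) — synonymous.
Codon 9: GCA (Ala) → GUA (Val) — missense.
Synonymous: 3 of 6.

3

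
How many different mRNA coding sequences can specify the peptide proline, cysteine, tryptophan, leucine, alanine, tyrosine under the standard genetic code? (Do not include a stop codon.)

Pro: 4 codons.
Cys: 2 codons.
Trp: 1 codon.
Leu: 6 codons.
Ala: 4 codons.
Tyr: 2 codons.
4 × 2 × 1 × 6 × 4 × 2 = 384.

384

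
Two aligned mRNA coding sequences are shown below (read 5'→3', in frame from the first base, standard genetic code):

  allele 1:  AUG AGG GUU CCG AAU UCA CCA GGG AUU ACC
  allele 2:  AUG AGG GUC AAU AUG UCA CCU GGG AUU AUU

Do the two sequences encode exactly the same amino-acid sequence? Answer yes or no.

Codon 1: AUG Met / AUG Met — identical.
Codon 2: AGG Arg / AGG Arg — identical.
Codon 3: GUU Val / GUC Val — synonymous.
Codon 4: CCG Pro / AAU Asn — nonsynonymous.
Codon 5: AAU Asn / AUG Met — nonsynonymous.
Codon 6: UCA Ser / UCA Ser — identical.
Codon 7: CCA Pro / CCU Pro — synonymous.
Codon 8: GGG Gly / GGG Gly — identical.
Codon 9: AUU Ile / AUU Ile — identical.
Codon 10: ACC Thr / AUU Ile — nonsynonymous.
Nonsynonymous differences: 3 → different protein.

no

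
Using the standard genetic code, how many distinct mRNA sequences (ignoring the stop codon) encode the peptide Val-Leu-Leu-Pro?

576

Val: 4 codons.
Leu: 6 codons.
Leu: 6 codons.
Pro: 4 codons.
4 × 6 × 6 × 4 = 576.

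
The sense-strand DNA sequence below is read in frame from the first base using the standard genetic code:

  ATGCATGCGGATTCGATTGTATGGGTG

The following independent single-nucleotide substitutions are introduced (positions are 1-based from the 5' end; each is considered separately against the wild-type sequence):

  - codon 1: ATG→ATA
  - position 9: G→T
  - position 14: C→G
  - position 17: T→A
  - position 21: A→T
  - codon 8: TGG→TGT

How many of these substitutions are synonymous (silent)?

2

Codon 1: ATG (Met) → ATA (Ile) — missense.
Codon 3: GCG (Ala) → GCT (Ala) — synonymous.
Codon 5: TCG (Ser) → TGG (Trp) — missense.
Codon 6: ATT (Ile) → AAT (Asn) — missense.
Codon 7: GTA (Val) → GTT (Val) — synonymous.
Codon 8: TGG (Trp) → TGT (Cys) — missense.
Synonymous: 2 of 6.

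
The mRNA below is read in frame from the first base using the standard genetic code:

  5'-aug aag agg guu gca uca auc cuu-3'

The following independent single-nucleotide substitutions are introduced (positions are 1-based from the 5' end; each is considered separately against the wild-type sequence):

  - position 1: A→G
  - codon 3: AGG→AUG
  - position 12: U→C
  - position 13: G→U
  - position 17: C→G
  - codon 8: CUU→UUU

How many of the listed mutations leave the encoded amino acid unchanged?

1

Codon 1: AUG (Met) → GUG (Val) — missense.
Codon 3: AGG (Arg) → AUG (Met) — missense.
Codon 4: GUU (Val) → GUC (Val) — synonymous.
Codon 5: GCA (Ala) → UCA (Ser) — missense.
Codon 6: UCA (Ser) → UGA (Stop) — nonsense.
Codon 8: CUU (Leu) → UUU (Phe) — missense.
Synonymous: 1 of 6.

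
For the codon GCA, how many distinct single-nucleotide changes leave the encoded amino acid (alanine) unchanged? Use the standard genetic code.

Position 1: none → 0 synonymous.
Position 2: none → 0 synonymous.
Position 3: GCU, GCC, GCG → 3 synonymous.
Total: 0 + 0 + 3 = 3.

3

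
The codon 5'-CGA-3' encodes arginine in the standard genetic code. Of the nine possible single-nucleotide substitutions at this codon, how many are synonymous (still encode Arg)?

4

Position 1: AGA → 1 synonymous.
Position 2: none → 0 synonymous.
Position 3: CGT, CGC, CGG → 3 synonymous.
Total: 1 + 0 + 3 = 4.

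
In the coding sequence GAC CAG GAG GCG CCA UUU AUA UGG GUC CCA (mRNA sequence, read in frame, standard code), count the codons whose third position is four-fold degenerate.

Codon 1 GAC (Asp): third position 2-fold.
Codon 2 CAG (Gln): third position 2-fold.
Codon 3 GAG (Glu): third position 2-fold.
Codon 4 GCG (Ala): third position 4-fold.
Codon 5 CCA (Pro): third position 4-fold.
Codon 6 UUU (Phe): third position 2-fold.
Codon 7 AUA (Ile): third position 3-fold.
Codon 8 UGG (Trp): third position 1-fold.
Codon 9 GUC (Val): third position 4-fold.
Codon 10 CCA (Pro): third position 4-fold.
Four-fold degenerate third positions: 4.

4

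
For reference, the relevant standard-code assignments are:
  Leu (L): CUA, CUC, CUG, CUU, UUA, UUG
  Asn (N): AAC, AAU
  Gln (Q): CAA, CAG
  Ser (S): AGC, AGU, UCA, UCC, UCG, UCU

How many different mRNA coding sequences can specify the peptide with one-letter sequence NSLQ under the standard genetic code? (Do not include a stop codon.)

144

Asn: 2 codons.
Ser: 6 codons.
Leu: 6 codons.
Gln: 2 codons.
2 × 6 × 6 × 2 = 144.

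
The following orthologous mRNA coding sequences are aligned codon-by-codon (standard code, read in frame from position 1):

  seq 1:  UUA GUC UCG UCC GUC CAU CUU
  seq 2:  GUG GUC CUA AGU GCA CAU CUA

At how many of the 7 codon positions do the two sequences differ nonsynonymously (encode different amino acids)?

3

Codon 1: UUA Leu / GUG Val — nonsynonymous.
Codon 2: GUC Val / GUC Val — identical.
Codon 3: UCG Ser / CUA Leu — nonsynonymous.
Codon 4: UCC Ser / AGU Ser — synonymous.
Codon 5: GUC Val / GCA Ala — nonsynonymous.
Codon 6: CAU His / CAU His — identical.
Codon 7: CUU Leu / CUA Leu — synonymous.
Nonsynonymous differences: 3.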